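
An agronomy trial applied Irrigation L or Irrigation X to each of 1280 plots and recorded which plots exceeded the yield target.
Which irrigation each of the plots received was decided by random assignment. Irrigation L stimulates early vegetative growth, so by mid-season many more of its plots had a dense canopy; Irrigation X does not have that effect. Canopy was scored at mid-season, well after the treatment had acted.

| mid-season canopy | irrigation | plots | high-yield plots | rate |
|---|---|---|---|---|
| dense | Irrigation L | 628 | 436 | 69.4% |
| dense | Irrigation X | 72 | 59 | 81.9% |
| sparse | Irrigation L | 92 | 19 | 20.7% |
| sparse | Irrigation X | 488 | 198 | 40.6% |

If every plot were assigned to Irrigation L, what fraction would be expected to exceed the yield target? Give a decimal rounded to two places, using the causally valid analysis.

Because the irrigation influences mid-season canopy, mid-season canopy is a post-treatment mediator, not a confounder. Stratifying on it would bias the estimate; the causal effect is the crude pooled difference.
So P(outcome | do(Irrigation L)) is just the pooled rate for Irrigation L: 455/720 = 0.632.

0.63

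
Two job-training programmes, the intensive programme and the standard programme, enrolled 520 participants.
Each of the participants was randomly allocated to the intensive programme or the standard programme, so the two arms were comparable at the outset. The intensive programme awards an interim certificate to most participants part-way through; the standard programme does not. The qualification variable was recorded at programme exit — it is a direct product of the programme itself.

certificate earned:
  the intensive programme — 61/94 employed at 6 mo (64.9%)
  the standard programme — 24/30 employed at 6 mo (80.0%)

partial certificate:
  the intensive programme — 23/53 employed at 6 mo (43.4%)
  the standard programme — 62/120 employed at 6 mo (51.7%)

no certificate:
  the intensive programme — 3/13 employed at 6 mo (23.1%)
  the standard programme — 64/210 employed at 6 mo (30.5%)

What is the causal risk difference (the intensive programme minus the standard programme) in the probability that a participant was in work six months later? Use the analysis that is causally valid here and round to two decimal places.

Qualification attained during the programme is recorded after the programme and is itself shifted by it — it sits on the causal path from programme to outcome. Conditioning on a mediator would strip out part of the effect we want; the pooled comparison gives the total causal effect.
The causal difference is the pooled difference: 0.544 − 0.417 = +0.127.

+0.13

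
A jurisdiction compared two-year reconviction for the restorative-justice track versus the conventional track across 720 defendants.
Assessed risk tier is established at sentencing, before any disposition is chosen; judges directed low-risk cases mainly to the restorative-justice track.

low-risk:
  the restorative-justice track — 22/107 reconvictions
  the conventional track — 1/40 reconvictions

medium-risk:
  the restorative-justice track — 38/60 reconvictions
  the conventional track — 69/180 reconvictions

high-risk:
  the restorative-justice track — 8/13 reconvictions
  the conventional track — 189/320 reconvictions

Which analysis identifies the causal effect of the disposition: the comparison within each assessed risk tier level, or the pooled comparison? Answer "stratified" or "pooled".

stratified

The imbalance in assessed risk tier arose from how defendants were allocated, not from anything the disposition did; and assessed risk tier independently affects the outcome. The pooled gap is confounded — condition on assessed risk tier.
Within each level — low-risk: 20.6% vs 2.5%; medium-risk: 63.3% vs 38.3%; high-risk: 61.5% vs 59.1% — the conventional track is lower every time.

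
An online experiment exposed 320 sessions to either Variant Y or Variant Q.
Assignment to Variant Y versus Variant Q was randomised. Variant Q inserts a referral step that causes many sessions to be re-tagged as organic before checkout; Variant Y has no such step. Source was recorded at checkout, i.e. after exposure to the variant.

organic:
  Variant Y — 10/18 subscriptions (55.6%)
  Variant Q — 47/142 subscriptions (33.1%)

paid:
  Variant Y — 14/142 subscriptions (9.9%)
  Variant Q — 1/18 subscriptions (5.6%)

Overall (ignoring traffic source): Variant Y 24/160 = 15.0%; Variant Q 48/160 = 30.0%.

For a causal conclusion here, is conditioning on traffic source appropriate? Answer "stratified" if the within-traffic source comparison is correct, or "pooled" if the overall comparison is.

The traffic source-specific comparison favours Variant Y throughout, but the pooled figures favour Variant Q. The question is whether to condition on traffic source.
Traffic source lies on the pathway variant → traffic source → outcome, so adjusting for it blocks the indirect effect. For the total causal effect of variant, use the unadjusted pooled rates.
Pooled: Variant Y 15.0% vs Variant Q 30.0%; Variant Q is higher overall.

pooled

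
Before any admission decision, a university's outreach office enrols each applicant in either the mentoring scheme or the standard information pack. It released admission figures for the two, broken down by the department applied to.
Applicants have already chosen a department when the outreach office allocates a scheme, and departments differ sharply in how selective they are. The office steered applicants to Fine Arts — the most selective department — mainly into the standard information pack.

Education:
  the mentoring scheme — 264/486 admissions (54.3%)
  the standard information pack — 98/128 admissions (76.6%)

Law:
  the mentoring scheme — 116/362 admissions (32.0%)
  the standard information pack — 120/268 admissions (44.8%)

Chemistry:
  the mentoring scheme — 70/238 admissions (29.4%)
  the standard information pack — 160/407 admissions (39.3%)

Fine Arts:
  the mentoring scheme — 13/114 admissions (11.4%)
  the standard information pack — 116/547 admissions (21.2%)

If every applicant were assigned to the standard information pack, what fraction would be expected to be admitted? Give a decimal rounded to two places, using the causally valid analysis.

0.45

Within every department level the standard information pack has the higher rate, yet pooled the mentoring scheme does — Simpson's reversal.
Department is set before the outreach scheme has any effect — it is not caused by the outreach scheme — and it independently drives the outcome. That makes it a confounder, so the causal comparison is within department levels.
Standardising the standard information pack to the population department mix: 0.241·98/128 + 0.247·120/268 + 0.253·160/407 + 0.259·116/547 = 0.449.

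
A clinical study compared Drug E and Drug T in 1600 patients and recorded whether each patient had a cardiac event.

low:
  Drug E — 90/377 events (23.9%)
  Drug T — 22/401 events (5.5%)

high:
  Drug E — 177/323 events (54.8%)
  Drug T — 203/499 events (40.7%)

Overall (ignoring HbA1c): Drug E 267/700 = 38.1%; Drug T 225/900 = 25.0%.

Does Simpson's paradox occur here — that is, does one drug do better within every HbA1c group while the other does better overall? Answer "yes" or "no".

Within each HbA1c level (low 23.9% vs 5.5%; high 54.8% vs 40.7%), Drug T has the lower rate every time. Pooled: 38.1% vs 25.0% — Drug T has the lower rate overall. They agree.

no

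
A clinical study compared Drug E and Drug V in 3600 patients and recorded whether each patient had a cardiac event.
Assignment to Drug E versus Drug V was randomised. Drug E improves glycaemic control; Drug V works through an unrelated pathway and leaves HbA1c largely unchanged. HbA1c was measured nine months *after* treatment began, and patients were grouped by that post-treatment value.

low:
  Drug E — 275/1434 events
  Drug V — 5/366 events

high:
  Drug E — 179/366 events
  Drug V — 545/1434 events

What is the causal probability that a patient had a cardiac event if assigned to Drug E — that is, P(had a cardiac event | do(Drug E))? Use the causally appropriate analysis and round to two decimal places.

0.25

The stratified and pooled comparisons disagree (Drug V wins within each HbA1c; Drug E wins overall), so the answer turns on the causal role of HbA1c.
HbA1c lies on the pathway drug → HbA1c → outcome, so adjusting for it blocks the indirect effect. For the total causal effect of drug, use the unadjusted pooled rates.
So P(outcome | do(Drug E)) is just the pooled rate for Drug E: 454/1800 = 0.252.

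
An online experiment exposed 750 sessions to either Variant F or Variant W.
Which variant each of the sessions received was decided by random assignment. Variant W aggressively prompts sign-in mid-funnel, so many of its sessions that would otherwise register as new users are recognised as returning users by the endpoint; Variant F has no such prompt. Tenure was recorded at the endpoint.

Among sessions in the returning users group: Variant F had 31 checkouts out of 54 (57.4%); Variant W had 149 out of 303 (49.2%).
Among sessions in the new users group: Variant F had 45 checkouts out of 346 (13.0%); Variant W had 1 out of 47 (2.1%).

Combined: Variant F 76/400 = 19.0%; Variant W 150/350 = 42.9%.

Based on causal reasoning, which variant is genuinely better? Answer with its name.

Variant W

User tenure is downstream of the variant. One should not condition on a consequence of treatment, so the overall rates are the right comparison.
Pooled: Variant F 19.0% vs Variant W 42.9%; Variant W is higher overall.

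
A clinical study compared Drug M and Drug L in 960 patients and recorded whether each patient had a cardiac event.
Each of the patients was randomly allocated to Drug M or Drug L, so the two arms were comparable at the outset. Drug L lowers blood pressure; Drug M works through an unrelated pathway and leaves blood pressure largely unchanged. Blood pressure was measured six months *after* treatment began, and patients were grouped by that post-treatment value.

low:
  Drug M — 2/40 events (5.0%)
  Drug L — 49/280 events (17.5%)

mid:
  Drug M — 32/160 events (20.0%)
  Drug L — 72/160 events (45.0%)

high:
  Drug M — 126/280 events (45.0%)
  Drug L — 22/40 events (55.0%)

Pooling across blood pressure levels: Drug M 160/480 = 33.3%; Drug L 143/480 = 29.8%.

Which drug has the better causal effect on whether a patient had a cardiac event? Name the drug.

Drug L

Blood pressure is downstream of the drug. One should not condition on a consequence of treatment, so the overall rates are the right comparison.
Pooled: Drug M 33.3% vs Drug L 29.8%; Drug L is lower overall.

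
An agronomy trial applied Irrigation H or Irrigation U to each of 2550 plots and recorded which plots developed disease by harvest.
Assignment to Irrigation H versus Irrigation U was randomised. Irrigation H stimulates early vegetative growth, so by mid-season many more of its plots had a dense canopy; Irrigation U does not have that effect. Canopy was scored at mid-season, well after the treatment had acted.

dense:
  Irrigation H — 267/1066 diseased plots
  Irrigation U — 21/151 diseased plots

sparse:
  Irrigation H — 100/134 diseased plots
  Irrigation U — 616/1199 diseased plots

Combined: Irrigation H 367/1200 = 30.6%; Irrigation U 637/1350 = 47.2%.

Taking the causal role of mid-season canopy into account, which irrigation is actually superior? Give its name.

Irrigation U is lower inside every mid-season canopy stratum but Irrigation H is lower in aggregate. Whether to stratify depends on how mid-season canopy relates to the irrigation.
Mid-season canopy here is a post-treatment variable shaped by the irrigation; conditioning on it would introduce bias rather than remove it. The overall comparison is the causal one.
Pooled: Irrigation H 30.6% vs Irrigation U 47.2%; Irrigation H is lower overall.

Irrigation H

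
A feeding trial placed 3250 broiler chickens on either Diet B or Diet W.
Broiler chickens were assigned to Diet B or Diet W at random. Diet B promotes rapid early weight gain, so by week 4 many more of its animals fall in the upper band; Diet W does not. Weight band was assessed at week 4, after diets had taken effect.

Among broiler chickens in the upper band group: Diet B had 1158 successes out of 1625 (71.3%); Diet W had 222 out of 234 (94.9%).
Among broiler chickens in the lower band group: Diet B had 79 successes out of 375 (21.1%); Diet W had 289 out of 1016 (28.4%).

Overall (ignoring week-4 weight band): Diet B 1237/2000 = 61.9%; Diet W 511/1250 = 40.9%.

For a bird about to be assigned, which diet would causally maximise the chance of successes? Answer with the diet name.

Diet B

Within every week-4 weight band level Diet W has the higher rate, yet pooled Diet B does — Simpson's reversal.
Week-4 weight band is downstream of the diet. One should not condition on a consequence of treatment, so the overall rates are the right comparison.
Pooled: Diet B 61.9% vs Diet W 40.9%; Diet B is higher overall.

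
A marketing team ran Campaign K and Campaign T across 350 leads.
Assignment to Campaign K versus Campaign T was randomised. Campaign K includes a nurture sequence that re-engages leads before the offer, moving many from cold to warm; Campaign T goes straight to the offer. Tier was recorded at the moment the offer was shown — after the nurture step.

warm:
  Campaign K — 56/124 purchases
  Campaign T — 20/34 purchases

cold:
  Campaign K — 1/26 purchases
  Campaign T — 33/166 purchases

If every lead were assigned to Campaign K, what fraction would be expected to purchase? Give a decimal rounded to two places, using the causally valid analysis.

0.38

Engagement tier is recorded after the campaign and is itself shifted by it — it sits on the causal path from campaign to outcome. Conditioning on a mediator would strip out part of the effect we want; the pooled comparison gives the total causal effect.
So P(outcome | do(Campaign K)) is just the pooled rate for Campaign K: 57/150 = 0.380.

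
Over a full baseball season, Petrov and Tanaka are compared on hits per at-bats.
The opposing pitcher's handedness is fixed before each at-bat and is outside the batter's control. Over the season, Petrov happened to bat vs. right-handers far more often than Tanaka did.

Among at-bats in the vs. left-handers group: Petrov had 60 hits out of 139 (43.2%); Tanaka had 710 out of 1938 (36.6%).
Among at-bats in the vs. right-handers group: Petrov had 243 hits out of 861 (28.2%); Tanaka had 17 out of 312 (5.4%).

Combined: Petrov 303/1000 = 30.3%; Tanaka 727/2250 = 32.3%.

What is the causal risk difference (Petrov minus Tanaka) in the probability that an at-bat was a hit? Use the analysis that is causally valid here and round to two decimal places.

+0.12

Since pitcher handedness is a pre-existing factor (not a product of the player) and it affects the outcome on its own, it is a confounder. The stratified rates, not the pooled rate, identify the causal effect.
Adjusting over the population distribution of pitcher handedness: 0.639·(0.432−0.366) + 0.361·(0.282−0.054) = +0.124.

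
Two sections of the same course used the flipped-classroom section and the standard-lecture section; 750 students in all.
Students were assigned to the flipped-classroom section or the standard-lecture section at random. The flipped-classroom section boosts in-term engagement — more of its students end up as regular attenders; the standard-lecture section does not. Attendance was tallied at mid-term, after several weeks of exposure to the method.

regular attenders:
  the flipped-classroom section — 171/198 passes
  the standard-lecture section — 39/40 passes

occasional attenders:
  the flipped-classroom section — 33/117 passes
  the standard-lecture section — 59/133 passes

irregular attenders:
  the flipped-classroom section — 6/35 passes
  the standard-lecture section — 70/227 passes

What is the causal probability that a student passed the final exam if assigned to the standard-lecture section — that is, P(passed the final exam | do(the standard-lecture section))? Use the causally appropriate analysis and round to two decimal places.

The stratified and pooled comparisons disagree (the standard-lecture section wins within each mid-term attendance; the flipped-classroom section wins overall), so the answer turns on the causal role of mid-term attendance.
Mid-term attendance is downstream of the teaching method. One should not condition on a consequence of treatment, so the overall rates are the right comparison.
So P(outcome | do(the standard-lecture section)) is just the pooled rate for the standard-lecture section: 168/400 = 0.420.

0.42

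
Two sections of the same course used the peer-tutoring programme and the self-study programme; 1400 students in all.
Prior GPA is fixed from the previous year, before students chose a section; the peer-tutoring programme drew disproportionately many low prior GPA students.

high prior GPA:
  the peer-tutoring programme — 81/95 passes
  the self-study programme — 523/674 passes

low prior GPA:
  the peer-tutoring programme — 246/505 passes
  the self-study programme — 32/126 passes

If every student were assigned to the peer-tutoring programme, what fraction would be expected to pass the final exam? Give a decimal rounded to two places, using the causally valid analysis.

Here prior GPA band is a common cause — it drives both which teaching method a case falls under and the outcome. The crude comparison mixes populations; the stratum-specific rates are the causally relevant ones.
Standardising the peer-tutoring programme to the population prior GPA band mix: 0.549·81/95 + 0.451·246/505 = 0.688.

0.69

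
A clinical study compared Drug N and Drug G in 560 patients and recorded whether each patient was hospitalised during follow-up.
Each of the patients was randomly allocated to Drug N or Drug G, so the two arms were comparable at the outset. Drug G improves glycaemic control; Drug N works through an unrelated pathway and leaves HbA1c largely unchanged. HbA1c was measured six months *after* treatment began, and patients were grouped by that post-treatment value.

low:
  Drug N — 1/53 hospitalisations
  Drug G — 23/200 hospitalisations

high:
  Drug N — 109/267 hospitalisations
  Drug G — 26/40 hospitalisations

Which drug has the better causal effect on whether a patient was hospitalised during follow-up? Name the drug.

Drug G

Stratifying would compare drugs among patients the drugs themselves sorted into HbA1c groups — a form of selection on an intermediate. The unconditioned pooled rates give the total causal effect.
Pooled: Drug N 34.4% vs Drug G 20.4%; Drug G is lower overall.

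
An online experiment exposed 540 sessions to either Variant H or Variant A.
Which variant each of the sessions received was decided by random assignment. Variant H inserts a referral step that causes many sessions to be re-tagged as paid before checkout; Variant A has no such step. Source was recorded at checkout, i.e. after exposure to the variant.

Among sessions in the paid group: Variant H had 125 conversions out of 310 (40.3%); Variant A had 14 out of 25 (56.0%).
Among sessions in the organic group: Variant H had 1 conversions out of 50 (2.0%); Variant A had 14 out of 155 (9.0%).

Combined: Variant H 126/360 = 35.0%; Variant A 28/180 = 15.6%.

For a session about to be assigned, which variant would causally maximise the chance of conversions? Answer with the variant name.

Within every traffic source level Variant A has the higher rate, yet pooled Variant H does — Simpson's reversal.
Traffic source is downstream of the variant. One should not condition on a consequence of treatment, so the overall rates are the right comparison.
Pooled: Variant H 35.0% vs Variant A 15.6%; Variant H is higher overall.

Variant H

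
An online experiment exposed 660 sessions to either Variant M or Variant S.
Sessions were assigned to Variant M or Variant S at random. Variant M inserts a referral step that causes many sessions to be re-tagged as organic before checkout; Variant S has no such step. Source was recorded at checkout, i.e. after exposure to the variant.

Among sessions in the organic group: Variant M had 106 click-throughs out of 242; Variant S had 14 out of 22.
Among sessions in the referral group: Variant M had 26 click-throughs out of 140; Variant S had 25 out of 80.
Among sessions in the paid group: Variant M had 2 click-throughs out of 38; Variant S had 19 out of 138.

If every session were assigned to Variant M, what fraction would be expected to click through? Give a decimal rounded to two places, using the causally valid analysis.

Traffic source is recorded after the variant and is itself shifted by it — it sits on the causal path from variant to outcome. Conditioning on a mediator would strip out part of the effect we want; the pooled comparison gives the total causal effect.
So P(outcome | do(Variant M)) is just the pooled rate for Variant M: 134/420 = 0.319.

0.32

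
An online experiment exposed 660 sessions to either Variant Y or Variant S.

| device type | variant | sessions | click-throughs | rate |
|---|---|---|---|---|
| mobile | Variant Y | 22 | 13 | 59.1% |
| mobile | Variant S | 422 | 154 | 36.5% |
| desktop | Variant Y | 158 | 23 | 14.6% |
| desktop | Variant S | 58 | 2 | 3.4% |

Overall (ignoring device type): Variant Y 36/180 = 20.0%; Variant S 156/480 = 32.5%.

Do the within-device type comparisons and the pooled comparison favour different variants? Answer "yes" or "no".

yes

Within each device type level (mobile 59.1% vs 36.5%; desktop 14.6% vs 3.4%), Variant Y has the higher rate every time. Pooled: 20.0% vs 32.5% — Variant S has the higher rate overall. The two comparisons disagree.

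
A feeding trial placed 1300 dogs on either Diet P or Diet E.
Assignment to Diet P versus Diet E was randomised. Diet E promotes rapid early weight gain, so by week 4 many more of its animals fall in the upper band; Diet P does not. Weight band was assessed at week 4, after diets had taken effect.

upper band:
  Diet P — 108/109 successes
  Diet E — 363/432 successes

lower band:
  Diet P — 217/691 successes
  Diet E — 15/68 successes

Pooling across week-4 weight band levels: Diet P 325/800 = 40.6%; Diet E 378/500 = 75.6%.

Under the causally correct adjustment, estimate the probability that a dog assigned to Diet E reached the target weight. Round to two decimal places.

0.76

Diet P is higher inside every week-4 weight band stratum but Diet E is higher in aggregate. Whether to stratify depends on how week-4 weight band relates to the diet.
Week-4 weight band is downstream of the diet. One should not condition on a consequence of treatment, so the overall rates are the right comparison.
So P(outcome | do(Diet E)) is just the pooled rate for Diet E: 378/500 = 0.756.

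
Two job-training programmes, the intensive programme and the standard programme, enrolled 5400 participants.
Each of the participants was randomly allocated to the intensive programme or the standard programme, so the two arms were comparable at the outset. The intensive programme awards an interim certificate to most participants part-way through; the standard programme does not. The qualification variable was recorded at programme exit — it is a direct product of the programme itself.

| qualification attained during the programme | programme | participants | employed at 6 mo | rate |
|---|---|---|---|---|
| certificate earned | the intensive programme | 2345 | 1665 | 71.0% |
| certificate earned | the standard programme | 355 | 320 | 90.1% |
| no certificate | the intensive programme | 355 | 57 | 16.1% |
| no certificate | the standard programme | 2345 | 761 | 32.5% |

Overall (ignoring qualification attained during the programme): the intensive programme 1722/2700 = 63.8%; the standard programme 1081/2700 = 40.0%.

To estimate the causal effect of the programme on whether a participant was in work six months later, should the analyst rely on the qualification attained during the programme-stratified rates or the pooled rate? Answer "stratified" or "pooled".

The distribution of qualification attained during the programme is itself part of what the programme does — it is an intermediate outcome. Holding it fixed would remove that part of the effect; the total effect is the pooled difference.
Pooled: the intensive programme 63.8% vs the standard programme 40.0%; the intensive programme is higher overall.

pooled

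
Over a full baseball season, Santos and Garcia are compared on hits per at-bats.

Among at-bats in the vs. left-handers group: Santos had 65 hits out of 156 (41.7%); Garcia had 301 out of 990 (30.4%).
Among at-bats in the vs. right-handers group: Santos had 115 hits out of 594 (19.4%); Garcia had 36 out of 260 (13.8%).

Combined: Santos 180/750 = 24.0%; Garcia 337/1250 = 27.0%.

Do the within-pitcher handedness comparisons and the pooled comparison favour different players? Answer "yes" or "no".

Within each pitcher handedness level (vs. left-handers 41.7% vs 30.4%; vs. right-handers 19.4% vs 13.8%), Santos has the higher rate every time. Pooled: 24.0% vs 27.0% — Garcia has the higher rate overall. The two comparisons disagree.

yes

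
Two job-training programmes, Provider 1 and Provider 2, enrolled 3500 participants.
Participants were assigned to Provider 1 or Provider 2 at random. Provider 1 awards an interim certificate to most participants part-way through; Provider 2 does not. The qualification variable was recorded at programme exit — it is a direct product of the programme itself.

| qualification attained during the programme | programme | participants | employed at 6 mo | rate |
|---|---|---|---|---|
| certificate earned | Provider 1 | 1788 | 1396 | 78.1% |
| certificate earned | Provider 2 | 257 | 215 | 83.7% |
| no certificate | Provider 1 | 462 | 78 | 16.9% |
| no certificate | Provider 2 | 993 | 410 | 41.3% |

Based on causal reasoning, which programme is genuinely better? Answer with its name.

Provider 1

Qualification attained during the programme is downstream of the programme. One should not condition on a consequence of treatment, so the overall rates are the right comparison.
Pooled: Provider 1 65.5% vs Provider 2 50.0%; Provider 1 is higher overall.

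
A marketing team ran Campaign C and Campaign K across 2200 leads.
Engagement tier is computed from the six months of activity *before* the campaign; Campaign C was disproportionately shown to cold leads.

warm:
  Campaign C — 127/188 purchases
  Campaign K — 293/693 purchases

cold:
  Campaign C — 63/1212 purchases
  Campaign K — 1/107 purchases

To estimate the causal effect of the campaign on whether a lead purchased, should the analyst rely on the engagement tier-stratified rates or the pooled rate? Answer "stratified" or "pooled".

stratified

Campaign C is higher inside every engagement tier stratum but Campaign K is higher in aggregate. Whether to stratify depends on how engagement tier relates to the campaign.
Engagement tier differs across campaigns for reasons unrelated to any effect of the campaign itself, and it separately predicts the outcome — a classic confounder. We must compare within engagement tier levels.
Within each level — warm: 67.6% vs 42.3%; cold: 5.2% vs 0.9% — Campaign C is higher every time.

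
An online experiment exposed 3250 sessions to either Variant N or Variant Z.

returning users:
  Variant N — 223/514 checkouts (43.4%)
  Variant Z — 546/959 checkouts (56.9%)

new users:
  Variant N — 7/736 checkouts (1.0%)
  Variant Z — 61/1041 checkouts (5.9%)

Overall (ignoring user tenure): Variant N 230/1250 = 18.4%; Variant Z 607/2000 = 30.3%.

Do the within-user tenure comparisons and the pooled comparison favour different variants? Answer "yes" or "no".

Within each user tenure level (returning users 43.4% vs 56.9%; new users 1.0% vs 5.9%), Variant Z has the higher rate every time. Pooled: 18.4% vs 30.3% — Variant Z has the higher rate overall. They agree.

no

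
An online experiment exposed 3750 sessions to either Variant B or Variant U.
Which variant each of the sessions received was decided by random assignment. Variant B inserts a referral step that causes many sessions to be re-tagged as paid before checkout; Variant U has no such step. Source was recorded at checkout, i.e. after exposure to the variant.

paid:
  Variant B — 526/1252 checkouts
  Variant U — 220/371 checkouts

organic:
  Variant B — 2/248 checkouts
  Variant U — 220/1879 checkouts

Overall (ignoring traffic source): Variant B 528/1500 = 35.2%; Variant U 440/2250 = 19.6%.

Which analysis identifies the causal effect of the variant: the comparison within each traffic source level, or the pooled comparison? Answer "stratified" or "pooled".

pooled

Variant U is higher inside every traffic source stratum but Variant B is higher in aggregate. Whether to stratify depends on how traffic source relates to the variant.
Traffic source is recorded after the variant and is itself shifted by it — it sits on the causal path from variant to outcome. Conditioning on a mediator would strip out part of the effect we want; the pooled comparison gives the total causal effect.
Pooled: Variant B 35.2% vs Variant U 19.6%; Variant B is higher overall.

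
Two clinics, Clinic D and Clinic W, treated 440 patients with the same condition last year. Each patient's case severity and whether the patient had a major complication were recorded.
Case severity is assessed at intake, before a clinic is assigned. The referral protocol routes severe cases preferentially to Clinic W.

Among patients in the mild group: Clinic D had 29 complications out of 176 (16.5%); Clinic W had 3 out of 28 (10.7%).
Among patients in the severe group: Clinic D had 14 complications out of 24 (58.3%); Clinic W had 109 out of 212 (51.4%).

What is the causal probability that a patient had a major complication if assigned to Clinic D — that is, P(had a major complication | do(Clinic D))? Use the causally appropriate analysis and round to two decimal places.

Case severity is set before the clinic has any effect — it is not caused by the clinic — and it independently drives the outcome. That makes it a confounder, so the causal comparison is within case severity levels.
Standardising Clinic D to the population case severity mix: 0.464·29/176 + 0.536·14/24 = 0.389.

0.39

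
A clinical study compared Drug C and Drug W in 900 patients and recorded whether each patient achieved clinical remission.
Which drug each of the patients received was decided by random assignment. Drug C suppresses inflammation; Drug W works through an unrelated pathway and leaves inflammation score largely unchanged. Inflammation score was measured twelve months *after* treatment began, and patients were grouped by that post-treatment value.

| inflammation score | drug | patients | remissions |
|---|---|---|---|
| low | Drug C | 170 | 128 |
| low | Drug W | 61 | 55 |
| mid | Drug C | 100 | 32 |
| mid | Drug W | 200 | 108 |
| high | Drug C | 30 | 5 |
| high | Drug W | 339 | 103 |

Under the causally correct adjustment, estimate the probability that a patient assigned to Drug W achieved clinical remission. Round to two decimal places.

Drug W is higher inside every inflammation score stratum but Drug C is higher in aggregate. Whether to stratify depends on how inflammation score relates to the drug.
Stratifying would compare drugs among patients the drugs themselves sorted into inflammation score groups — a form of selection on an intermediate. The unconditioned pooled rates give the total causal effect.
So P(outcome | do(Drug W)) is just the pooled rate for Drug W: 266/600 = 0.443.

0.44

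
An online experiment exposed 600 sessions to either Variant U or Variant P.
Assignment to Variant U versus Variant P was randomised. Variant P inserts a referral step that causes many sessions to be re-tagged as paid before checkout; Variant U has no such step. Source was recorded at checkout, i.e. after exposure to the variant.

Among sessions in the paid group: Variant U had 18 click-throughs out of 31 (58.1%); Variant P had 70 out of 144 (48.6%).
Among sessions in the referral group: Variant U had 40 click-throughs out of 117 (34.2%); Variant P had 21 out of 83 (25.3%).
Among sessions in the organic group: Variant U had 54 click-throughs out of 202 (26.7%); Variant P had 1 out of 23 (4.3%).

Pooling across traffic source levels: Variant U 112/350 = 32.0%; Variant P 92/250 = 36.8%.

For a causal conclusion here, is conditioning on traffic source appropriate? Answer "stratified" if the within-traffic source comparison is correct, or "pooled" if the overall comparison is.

pooled

Because the variant influences traffic source, traffic source is a post-treatment mediator, not a confounder. Stratifying on it would bias the estimate; the causal effect is the crude pooled difference.
Pooled: Variant U 32.0% vs Variant P 36.8%; Variant P is higher overall.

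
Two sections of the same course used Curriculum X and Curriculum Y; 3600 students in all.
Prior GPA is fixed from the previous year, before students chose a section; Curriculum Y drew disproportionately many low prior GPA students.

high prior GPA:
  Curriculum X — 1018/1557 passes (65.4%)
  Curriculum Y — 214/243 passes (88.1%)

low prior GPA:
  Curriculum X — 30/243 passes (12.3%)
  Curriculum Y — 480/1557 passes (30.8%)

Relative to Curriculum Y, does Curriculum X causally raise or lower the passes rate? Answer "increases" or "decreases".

Nothing the teaching method does changes prior GPA band; the imbalance is an allocation artefact. With prior GPA band also predicting the outcome, the pooled figure is confounded, and the within-stratum comparison is the causal one.
Within each level — high prior GPA: 65.4% vs 88.1%; low prior GPA: 12.3% vs 30.8% — Curriculum Y is higher every time.

decreases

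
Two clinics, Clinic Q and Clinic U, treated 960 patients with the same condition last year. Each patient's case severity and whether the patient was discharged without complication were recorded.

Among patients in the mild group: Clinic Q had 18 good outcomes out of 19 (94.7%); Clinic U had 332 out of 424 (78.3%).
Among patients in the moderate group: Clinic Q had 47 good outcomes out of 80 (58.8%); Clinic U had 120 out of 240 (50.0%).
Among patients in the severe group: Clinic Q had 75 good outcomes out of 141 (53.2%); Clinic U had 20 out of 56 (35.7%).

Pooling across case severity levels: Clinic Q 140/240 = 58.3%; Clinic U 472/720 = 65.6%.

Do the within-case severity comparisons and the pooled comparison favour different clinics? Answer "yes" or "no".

Within each case severity level (mild 94.7% vs 78.3%; moderate 58.8% vs 50.0%; severe 53.2% vs 35.7%), Clinic Q has the higher rate every time. Pooled: 58.3% vs 65.6% — Clinic U has the higher rate overall. The two comparisons disagree.

yes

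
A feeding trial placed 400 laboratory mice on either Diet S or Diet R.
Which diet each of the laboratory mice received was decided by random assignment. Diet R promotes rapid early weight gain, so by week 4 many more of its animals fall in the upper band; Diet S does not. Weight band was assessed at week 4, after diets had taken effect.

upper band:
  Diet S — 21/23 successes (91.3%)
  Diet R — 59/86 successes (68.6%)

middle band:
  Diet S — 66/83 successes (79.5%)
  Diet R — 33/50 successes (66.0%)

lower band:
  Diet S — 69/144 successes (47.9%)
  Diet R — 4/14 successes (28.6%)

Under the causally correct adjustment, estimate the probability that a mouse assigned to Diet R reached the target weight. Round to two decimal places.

0.64

Week-4 weight band lies on the pathway diet → week-4 weight band → outcome, so adjusting for it blocks the indirect effect. For the total causal effect of diet, use the unadjusted pooled rates.
So P(outcome | do(Diet R)) is just the pooled rate for Diet R: 96/150 = 0.640.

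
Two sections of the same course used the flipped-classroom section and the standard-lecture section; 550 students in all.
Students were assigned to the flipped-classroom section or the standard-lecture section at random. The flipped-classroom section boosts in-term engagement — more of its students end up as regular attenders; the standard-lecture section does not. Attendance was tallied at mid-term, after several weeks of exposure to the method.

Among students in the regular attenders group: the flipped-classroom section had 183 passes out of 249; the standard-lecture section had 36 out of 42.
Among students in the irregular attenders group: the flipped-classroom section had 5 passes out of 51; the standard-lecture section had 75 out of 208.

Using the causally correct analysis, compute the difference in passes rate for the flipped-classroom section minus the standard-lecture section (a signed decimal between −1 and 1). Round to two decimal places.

+0.18

The mid-term attendance-specific comparison favours the standard-lecture section throughout, but the pooled figures favour the flipped-classroom section. The question is whether to condition on mid-term attendance.
Because the teaching method influences mid-term attendance, mid-term attendance is a post-treatment mediator, not a confounder. Stratifying on it would bias the estimate; the causal effect is the crude pooled difference.
The causal difference is the pooled difference: 0.627 − 0.444 = +0.183.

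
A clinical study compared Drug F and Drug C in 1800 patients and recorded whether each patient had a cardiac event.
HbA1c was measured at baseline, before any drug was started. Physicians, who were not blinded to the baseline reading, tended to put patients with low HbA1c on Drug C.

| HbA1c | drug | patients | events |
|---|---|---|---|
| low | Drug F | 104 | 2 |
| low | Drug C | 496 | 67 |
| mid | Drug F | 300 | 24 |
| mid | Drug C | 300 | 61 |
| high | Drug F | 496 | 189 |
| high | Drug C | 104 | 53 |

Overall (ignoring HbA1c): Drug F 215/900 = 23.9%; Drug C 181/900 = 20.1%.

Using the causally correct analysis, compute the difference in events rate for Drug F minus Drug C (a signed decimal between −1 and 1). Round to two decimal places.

The imbalance in HbA1c arose from how patients were allocated, not from anything the drug did; and HbA1c independently affects the outcome. The pooled gap is confounded — condition on HbA1c.
Adjusting over the population distribution of HbA1c: 0.333·(0.019−0.135) + 0.333·(0.080−0.203) + 0.333·(0.381−0.510) = -0.123.

-0.12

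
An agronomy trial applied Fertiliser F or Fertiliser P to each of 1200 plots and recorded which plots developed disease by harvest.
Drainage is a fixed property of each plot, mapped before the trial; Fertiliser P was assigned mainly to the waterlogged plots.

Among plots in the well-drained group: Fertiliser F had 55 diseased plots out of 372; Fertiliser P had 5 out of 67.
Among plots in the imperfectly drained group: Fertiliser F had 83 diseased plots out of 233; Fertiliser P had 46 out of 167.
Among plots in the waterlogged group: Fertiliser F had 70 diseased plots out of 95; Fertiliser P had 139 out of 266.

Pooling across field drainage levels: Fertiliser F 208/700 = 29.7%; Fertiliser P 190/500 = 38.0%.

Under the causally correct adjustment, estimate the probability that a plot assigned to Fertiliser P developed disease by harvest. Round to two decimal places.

Fertiliser P is lower inside every field drainage stratum but Fertiliser F is lower in aggregate. Whether to stratify depends on how field drainage relates to the fertiliser.
Here field drainage is a common cause — it drives both which fertiliser a case falls under and the outcome. The crude comparison mixes populations; the stratum-specific rates are the causally relevant ones.
Standardising Fertiliser P to the population field drainage mix: 0.366·5/67 + 0.333·46/167 + 0.301·139/266 = 0.276.

0.28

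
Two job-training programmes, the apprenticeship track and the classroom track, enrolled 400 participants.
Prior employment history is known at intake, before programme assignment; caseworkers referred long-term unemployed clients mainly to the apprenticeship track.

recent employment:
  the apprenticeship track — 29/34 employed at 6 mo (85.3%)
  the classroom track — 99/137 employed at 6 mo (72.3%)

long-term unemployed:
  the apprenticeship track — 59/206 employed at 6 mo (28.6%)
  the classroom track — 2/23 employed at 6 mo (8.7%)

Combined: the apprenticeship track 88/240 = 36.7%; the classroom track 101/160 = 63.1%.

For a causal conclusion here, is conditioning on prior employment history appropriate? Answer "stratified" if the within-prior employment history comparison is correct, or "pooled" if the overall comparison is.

stratified

Nothing the programme does changes prior employment history; the imbalance is an allocation artefact. With prior employment history also predicting the outcome, the pooled figure is confounded, and the within-stratum comparison is the causal one.
Within each level — recent employment: 85.3% vs 72.3%; long-term unemployed: 28.6% vs 8.7% — the apprenticeship track is higher every time.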